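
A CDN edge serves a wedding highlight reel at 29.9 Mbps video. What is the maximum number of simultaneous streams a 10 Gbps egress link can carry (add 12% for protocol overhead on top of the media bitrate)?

On the wire with 12% overhead: 33.488 Mbps.
10 Gbps = 10,000 Mbps; 10,000 / 33.488 = 298.61 → 298 viewers.

298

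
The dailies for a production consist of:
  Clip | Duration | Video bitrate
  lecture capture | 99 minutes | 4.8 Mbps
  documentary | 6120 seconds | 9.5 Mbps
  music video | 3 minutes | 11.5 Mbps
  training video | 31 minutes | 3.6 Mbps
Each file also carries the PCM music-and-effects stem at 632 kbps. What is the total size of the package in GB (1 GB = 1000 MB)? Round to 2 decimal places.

Audio: 632 kbps = 0.632 Mbps.
lecture capture: 5.432 Mbps × 5940 s = 32266.1 Mb
documentary: 10.132 Mbps × 6120 s = 62007.8 Mb
music video: 12.132 Mbps × 180 s = 2183.8 Mb
training video: 4.232 Mbps × 1860 s = 7871.5 Mb
Total: 104329.2 Mb = 13041.1 MB.
= 13.04 GB.

13.04 GB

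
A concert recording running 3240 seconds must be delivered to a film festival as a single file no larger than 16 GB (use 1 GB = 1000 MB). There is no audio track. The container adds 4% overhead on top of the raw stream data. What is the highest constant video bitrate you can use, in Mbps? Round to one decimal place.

38.0 Mbps

Budget: 16 GB = 128000.0 Mb.
Stream payload after overhead: 128000.0 / 1.04 = 123076.9 Mb.
Total bitrate budget: 123076.9 Mb / 3240 s = 37.987 Mbps.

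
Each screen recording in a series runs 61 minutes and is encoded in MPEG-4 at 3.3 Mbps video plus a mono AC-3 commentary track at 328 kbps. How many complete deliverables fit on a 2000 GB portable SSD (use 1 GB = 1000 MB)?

61 min = 3660 s
Audio: 328 kbps = 0.328 Mbps.
Total bitrate: 3.628 Mbps.
Per item: 3.628 Mbps × 3660 s = 13,278 Mb = 1,660 MB.
Capacity: 2000 GB = 16,000,000 Mb; 1204.96 items → 1204 complete.

1204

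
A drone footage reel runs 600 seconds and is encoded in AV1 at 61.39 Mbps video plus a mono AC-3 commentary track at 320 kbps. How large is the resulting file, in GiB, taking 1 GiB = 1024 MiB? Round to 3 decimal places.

4.310 GiB

Audio: 320 kbps = 0.320 Mbps.
Total bitrate: 61.39 + 0.320 = 61.710 Mbps.
Stream data: 61.710 Mbps × 600 s = 37026.0 Mb.
37,026 Mb = 4,628,250,000 bytes ÷ 1,073,741,824 = 4.310 GiB.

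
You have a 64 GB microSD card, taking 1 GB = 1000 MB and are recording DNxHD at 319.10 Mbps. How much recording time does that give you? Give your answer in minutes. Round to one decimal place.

Capacity: 64 GB = 512,000 Mb.
Recording time: 512,000 / 319.100 = 1,605 s ≈ 26.7 minutes.

26.7 minutes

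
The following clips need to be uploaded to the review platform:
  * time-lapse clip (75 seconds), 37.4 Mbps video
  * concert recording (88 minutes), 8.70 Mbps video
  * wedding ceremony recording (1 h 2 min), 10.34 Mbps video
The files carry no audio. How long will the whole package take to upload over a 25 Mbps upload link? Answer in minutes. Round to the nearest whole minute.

58 minutes

time-lapse clip: 37.400 Mbps × 75 s = 2805.0 Mb
concert recording: 8.700 Mbps × 5280 s = 45936.0 Mb
wedding ceremony recording: 10.340 Mbps × 3720 s = 38464.8 Mb
Total: 87205.8 Mb = 10900.7 MB.
At 25 Mbps: 87205.8 / 25 = 3488 s ≈ 58.1 minutes.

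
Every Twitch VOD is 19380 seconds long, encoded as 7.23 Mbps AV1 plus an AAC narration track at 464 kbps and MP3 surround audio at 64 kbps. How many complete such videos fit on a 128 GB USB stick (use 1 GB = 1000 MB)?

6

Audio total: 464 + 64 = 528 kbps = 0.528 Mbps.
Total bitrate: 7.758 Mbps.
Per item: 7.758 Mbps × 19380 s = 150,350 Mb = 18,794 MB.
Capacity: 128 GB = 1,024,000 Mb; 6.81 items → 6 complete.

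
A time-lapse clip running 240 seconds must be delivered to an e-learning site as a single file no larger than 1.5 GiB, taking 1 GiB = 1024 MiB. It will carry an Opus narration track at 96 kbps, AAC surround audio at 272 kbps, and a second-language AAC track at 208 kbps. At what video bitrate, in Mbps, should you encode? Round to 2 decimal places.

53.11 Mbps

Budget: 1.5 GiB = 12884.9 Mb.
Total bitrate budget: 12884.9 Mb / 240 s = 53.687 Mbps.
Audio total: 96 + 272 + 208 = 576 kbps = 0.576 Mbps.
Video: 53.687 − 0.576 = 53.111 Mbps.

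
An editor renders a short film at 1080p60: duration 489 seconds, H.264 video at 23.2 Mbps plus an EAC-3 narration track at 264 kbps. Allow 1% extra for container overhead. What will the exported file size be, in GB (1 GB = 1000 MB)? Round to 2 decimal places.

1.45 GB

Audio: 264 kbps = 0.264 Mbps.
Total bitrate: 23.2 + 0.264 = 23.464 Mbps.
Stream data: 23.464 Mbps × 489 s = 11473.9 Mb.
With 1% container overhead: ×1.01.
11,589 Mb ÷ 8 = 1,449 MB → 1.449 GB.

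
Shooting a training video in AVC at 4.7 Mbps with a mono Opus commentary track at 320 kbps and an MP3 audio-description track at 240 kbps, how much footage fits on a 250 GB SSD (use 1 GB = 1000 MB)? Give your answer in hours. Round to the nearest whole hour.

106 hours

Audio total: 320 + 240 = 560 kbps = 0.560 Mbps.
Total bitrate: 4.7 + 0.560 = 5.260 Mbps.
Capacity: 250 GB = 2,000,000 Mb.
Recording time: 2,000,000 / 5.260 = 380,228 s ≈ 106 hours.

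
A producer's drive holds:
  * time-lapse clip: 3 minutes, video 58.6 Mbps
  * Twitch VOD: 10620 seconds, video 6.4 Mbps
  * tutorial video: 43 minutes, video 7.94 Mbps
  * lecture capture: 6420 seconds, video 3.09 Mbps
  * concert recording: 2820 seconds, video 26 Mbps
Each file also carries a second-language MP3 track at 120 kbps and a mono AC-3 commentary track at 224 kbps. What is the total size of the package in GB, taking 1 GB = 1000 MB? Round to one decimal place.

Audio total: 120 + 224 = 344 kbps = 0.344 Mbps.
time-lapse clip: 58.944 Mbps × 180 s = 10609.9 Mb
Twitch VOD: 6.744 Mbps × 10620 s = 71621.3 Mb
tutorial video: 8.284 Mbps × 2580 s = 21372.7 Mb
lecture capture: 3.434 Mbps × 6420 s = 22046.3 Mb
concert recording: 26.344 Mbps × 2820 s = 74290.1 Mb
Total: 199940.3 Mb = 24992.5 MB.
= 24.99 GB.

25.0 GB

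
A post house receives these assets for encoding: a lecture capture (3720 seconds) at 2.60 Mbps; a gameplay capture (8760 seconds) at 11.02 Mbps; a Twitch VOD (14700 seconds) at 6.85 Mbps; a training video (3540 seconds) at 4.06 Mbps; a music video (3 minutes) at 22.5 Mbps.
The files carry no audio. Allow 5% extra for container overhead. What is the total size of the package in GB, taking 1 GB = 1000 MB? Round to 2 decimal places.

lecture capture: 2.600 Mbps × 3720 s × 1.05 = 10155.6 Mb
gameplay capture: 11.020 Mbps × 8760 s × 1.05 = 101362.0 Mb
Twitch VOD: 6.850 Mbps × 14700 s × 1.05 = 105729.8 Mb
training video: 4.060 Mbps × 3540 s × 1.05 = 15091.0 Mb
music video: 22.500 Mbps × 180 s × 1.05 = 4252.5 Mb
Total: 236590.8 Mb = 29573.9 MB.
= 29.57 GB.

29.57 GB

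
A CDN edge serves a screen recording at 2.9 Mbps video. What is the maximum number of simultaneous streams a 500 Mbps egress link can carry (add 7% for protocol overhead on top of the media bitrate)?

161

On the wire with 7% overhead: 3.103 Mbps.
500 Mbps = 500.0 Mbps; 500.0 / 3.103 = 161.13 → 161 viewers.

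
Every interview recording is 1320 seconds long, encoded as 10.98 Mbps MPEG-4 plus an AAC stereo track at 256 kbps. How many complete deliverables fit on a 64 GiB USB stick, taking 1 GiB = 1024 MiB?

Audio: 256 kbps = 0.256 Mbps.
Total bitrate: 11.236 Mbps.
Per item: 11.236 Mbps × 1320 s = 14,832 Mb = 1,854 MB.
Capacity: 64 GiB = 549,756 Mb; 37.07 items → 37 complete.

37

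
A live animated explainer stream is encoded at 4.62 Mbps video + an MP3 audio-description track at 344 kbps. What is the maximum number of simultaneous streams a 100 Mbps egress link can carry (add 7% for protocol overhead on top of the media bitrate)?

18

Audio: 344 kbps = 0.344 Mbps.
Per-viewer media rate: 4.964 Mbps.
On the wire with 7% overhead: 5.311 Mbps.
100 Mbps = 100.0 Mbps; 100.0 / 5.311 = 18.83 → 18 viewers.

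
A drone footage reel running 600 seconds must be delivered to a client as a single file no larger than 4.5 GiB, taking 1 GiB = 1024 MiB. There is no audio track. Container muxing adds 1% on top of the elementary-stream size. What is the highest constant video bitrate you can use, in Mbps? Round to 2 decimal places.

Budget: 4.5 GiB = 38654.7 Mb.
Stream payload after overhead: 38654.7 / 1.01 = 38272.0 Mb.
Total bitrate budget: 38272.0 Mb / 600 s = 63.787 Mbps.

63.79 Mbps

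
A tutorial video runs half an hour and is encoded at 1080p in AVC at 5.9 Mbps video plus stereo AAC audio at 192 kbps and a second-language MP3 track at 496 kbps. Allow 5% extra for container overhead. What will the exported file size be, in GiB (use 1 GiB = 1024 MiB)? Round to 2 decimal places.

1.45 GiB

30 min = 1800 s
Audio total: 192 + 496 = 688 kbps = 0.688 Mbps.
Total bitrate: 5.9 + 0.688 = 6.588 Mbps.
Stream data: 6.588 Mbps × 1800 s = 11858.4 Mb.
With 5% container overhead: ×1.05.
12,451 Mb = 1,556,415,000 bytes ÷ 1,073,741,824 = 1.450 GiB.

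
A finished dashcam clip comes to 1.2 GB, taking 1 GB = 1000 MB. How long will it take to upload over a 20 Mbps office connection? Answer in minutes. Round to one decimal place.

File: 1.2 GB = 9600.0 Mb.
At 20 Mbps: 9600.0 / 20 = 480.0 s ≈ 8 minutes.

8.0 minutes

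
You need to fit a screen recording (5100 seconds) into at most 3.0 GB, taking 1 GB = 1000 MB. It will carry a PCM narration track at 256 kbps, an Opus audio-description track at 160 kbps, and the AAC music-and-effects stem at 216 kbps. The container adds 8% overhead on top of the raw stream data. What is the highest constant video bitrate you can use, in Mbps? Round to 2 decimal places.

Budget: 3.0 GB = 24000.0 Mb.
Stream payload after overhead: 24000.0 / 1.08 = 22222.2 Mb.
Total bitrate budget: 22222.2 Mb / 5100 s = 4.357 Mbps.
Audio total: 256 + 160 + 216 = 632 kbps = 0.632 Mbps.
Video: 4.357 − 0.632 = 3.725 Mbps.

3.73 Mbps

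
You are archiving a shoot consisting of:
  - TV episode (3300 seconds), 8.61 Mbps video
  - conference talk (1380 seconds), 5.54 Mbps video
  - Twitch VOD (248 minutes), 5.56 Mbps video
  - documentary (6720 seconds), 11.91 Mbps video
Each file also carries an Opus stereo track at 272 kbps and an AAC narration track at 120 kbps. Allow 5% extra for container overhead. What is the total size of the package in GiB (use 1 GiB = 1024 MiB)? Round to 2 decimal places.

25.56 GiB

Audio total: 272 + 120 = 392 kbps = 0.392 Mbps.
TV episode: 9.002 Mbps × 3300 s × 1.05 = 31191.9 Mb
conference talk: 5.932 Mbps × 1380 s × 1.05 = 8595.5 Mb
Twitch VOD: 5.952 Mbps × 14880 s × 1.05 = 92994.0 Mb
documentary: 12.302 Mbps × 6720 s × 1.05 = 86802.9 Mb
Total: 219584.4 Mb = 27448.0 MB.
= 25.56 GiB.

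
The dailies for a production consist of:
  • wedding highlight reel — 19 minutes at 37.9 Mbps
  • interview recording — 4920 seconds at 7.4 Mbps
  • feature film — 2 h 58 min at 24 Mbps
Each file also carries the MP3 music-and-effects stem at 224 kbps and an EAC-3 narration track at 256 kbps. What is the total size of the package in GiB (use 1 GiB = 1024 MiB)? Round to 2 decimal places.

40.04 GiB

Audio total: 224 + 256 = 480 kbps = 0.480 Mbps.
wedding highlight reel: 38.380 Mbps × 1140 s = 43753.2 Mb
interview recording: 7.880 Mbps × 4920 s = 38769.6 Mb
feature film: 24.480 Mbps × 10680 s = 261446.4 Mb
Total: 343969.2 Mb = 42996.2 MB.
= 40.04 GiB.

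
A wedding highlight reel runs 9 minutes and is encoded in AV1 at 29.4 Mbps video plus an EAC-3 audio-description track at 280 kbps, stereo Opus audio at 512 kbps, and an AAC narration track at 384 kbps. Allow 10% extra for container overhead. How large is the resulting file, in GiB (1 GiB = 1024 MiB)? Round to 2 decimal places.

2.11 GiB

9 min = 540 s
Audio total: 280 + 512 + 384 = 1176 kbps = 1.176 Mbps.
Total bitrate: 29.4 + 1.176 = 30.576 Mbps.
Stream data: 30.576 Mbps × 540 s = 16511.0 Mb.
With 10% container overhead: ×1.10.
18,162 Mb = 2,270,268,000 bytes ÷ 1,073,741,824 = 2.114 GiB.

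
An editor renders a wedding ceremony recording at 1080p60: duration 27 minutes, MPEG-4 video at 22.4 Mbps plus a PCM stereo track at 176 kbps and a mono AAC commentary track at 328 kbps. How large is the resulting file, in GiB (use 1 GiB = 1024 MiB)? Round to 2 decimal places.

27 min = 1620 s
Audio total: 176 + 328 = 504 kbps = 0.504 Mbps.
Total bitrate: 22.4 + 0.504 = 22.904 Mbps.
Stream data: 22.904 Mbps × 1620 s = 37104.5 Mb.
37,104 Mb = 4,638,060,000 bytes ÷ 1,073,741,824 = 4.320 GiB.

4.32 GiB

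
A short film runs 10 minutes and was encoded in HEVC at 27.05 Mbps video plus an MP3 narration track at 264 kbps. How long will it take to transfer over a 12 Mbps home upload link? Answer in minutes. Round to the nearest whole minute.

10 min = 600 s
Audio: 264 kbps = 0.264 Mbps.
Total bitrate: 27.314 Mbps.
File: 27.314 Mbps × 600 s = 16388.4 Mb.
At 12 Mbps: 16388.4 / 12 = 1365.7 s ≈ 22.8 minutes.

23 minutes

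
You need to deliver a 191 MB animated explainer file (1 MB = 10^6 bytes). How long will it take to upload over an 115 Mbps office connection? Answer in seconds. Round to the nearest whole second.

13 seconds

File: 191 MB = 1528.0 Mb.
At 115 Mbps: 1528.0 / 115 = 13.3 s ≈ 13.3 seconds.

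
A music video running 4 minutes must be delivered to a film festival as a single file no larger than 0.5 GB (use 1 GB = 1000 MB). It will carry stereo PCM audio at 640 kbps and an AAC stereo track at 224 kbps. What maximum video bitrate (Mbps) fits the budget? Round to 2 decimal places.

15.80 Mbps

Budget: 0.5 GB = 4000.0 Mb.
4 min = 240 s
Total bitrate budget: 4000.0 Mb / 240 s = 16.667 Mbps.
Audio total: 640 + 224 = 864 kbps = 0.864 Mbps.
Video: 16.667 − 0.864 = 15.803 Mbps.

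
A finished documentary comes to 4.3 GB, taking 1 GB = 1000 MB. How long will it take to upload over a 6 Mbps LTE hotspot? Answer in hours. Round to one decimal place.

File: 4.3 GB = 34400.0 Mb.
At 6 Mbps: 34400.0 / 6 = 5733.3 s ≈ 1.59 hours.

1.6 hours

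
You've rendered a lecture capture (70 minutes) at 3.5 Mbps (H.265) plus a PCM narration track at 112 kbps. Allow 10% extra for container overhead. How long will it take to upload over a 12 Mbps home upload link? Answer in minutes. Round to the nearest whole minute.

23 minutes

70 min = 4200 s
Audio: 112 kbps = 0.112 Mbps.
Total bitrate: 3.612 Mbps.
File: 3.612 Mbps × 4200 s = 15170.4 Mb.
With 10% container overhead: ×1.10. → 16687.4 Mb.
At 12 Mbps: 16687.4 / 12 = 1390.6 s ≈ 23.2 minutes.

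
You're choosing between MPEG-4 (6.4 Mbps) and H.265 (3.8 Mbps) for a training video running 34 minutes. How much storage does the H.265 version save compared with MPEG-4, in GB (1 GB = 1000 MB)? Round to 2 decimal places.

0.66 GB

34 min = 2040 s
MPEG-4: 6.400 Mbps × 2040 s = 13056.0 Mb = 1.632 GB.
H.265: 3.800 Mbps × 2040 s = 7752.0 Mb = 0.969 GB.
Saving: 1.632 − 0.969 = 0.663 GB.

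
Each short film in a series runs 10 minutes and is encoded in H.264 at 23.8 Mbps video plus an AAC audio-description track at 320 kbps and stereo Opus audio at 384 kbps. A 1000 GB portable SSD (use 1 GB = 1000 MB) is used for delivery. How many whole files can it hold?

544

10 min = 600 s
Audio total: 320 + 384 = 704 kbps = 0.704 Mbps.
Total bitrate: 24.504 Mbps.
Per item: 24.504 Mbps × 600 s = 14,702 Mb = 1,838 MB.
Capacity: 1000 GB = 8,000,000 Mb; 544.13 items → 544 complete.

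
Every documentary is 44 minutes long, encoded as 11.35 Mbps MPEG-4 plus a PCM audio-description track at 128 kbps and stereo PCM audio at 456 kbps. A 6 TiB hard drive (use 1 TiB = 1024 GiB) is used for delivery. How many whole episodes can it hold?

44 min = 2640 s
Audio total: 128 + 456 = 584 kbps = 0.584 Mbps.
Total bitrate: 11.934 Mbps.
Per item: 11.934 Mbps × 2640 s = 31,506 Mb = 3,938 MB.
Capacity: 6 TiB = 52,776,558 Mb; 1675.14 items → 1675 complete.

1675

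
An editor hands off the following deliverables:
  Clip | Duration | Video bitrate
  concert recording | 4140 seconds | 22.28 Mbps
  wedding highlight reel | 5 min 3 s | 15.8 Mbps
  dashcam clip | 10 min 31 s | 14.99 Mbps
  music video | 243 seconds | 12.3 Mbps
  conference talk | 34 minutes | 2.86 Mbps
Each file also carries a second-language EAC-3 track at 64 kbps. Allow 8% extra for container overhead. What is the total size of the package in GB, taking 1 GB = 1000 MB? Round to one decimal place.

15.6 GB

Audio: 64 kbps = 0.064 Mbps.
concert recording: 22.344 Mbps × 4140 s × 1.08 = 99904.5 Mb
wedding highlight reel: 15.864 Mbps × 303 s × 1.08 = 5191.3 Mb
dashcam clip: 15.054 Mbps × 631 s × 1.08 = 10259.0 Mb
music video: 12.364 Mbps × 243 s × 1.08 = 3244.8 Mb
conference talk: 2.924 Mbps × 2040 s × 1.08 = 6442.2 Mb
Total: 125041.8 Mb = 15630.2 MB.
= 15.63 GB.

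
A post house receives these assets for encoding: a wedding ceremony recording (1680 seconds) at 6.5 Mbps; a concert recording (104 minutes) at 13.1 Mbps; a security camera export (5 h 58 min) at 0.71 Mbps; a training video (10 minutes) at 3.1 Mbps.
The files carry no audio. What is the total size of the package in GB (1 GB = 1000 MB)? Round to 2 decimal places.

wedding ceremony recording: 6.500 Mbps × 1680 s = 10920.0 Mb
concert recording: 13.100 Mbps × 6240 s = 81744.0 Mb
security camera export: 0.710 Mbps × 21480 s = 15250.8 Mb
training video: 3.100 Mbps × 600 s = 1860.0 Mb
Total: 109774.8 Mb = 13721.9 MB.
= 13.72 GB.

13.72 GB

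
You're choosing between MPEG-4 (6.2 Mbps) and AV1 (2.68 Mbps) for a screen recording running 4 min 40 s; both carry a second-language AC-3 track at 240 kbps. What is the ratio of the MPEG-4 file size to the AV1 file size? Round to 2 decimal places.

4 min 40 s = 280 s
Audio: 240 kbps = 0.240 Mbps.
MPEG-4: 6.440 Mbps × 280 s = 1803.2 Mb = 225.400 MB.
AV1: 2.920 Mbps × 280 s = 817.6 Mb = 102.200 MB.
Ratio: 225.400 / 102.200 = 2.205.

2.21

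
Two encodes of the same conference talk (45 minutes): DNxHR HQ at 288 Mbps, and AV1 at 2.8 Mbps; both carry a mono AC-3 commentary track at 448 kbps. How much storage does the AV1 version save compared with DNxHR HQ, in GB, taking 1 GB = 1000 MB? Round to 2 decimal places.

45 min = 2700 s
Audio: 448 kbps = 0.448 Mbps.
DNxHR HQ: 288.448 Mbps × 2700 s = 778809.6 Mb = 97.351 GB.
AV1: 3.248 Mbps × 2700 s = 8769.6 Mb = 1.096 GB.
Saving: 97.351 − 1.096 = 96.255 GB.

96.26 GB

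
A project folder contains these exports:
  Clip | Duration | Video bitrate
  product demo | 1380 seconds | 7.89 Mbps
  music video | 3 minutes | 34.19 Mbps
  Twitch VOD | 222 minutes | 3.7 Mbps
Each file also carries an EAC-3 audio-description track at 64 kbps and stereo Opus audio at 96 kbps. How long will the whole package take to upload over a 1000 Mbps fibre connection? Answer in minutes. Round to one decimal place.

Audio total: 64 + 96 = 160 kbps = 0.160 Mbps.
product demo: 8.050 Mbps × 1380 s = 11109.0 Mb
music video: 34.350 Mbps × 180 s = 6183.0 Mb
Twitch VOD: 3.860 Mbps × 13320 s = 51415.2 Mb
Total: 68707.2 Mb = 8588.4 MB.
At 1000 Mbps: 68707.2 / 1000 = 69 s ≈ 1.15 minutes.

1.1 minutes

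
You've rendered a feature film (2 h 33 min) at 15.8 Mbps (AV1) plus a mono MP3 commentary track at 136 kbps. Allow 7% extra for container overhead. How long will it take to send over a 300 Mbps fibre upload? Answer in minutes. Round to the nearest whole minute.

2 h 33 min = 153 min = 9180 s
Audio: 136 kbps = 0.136 Mbps.
Total bitrate: 15.936 Mbps.
File: 15.936 Mbps × 9180 s = 146292.5 Mb.
With 7% container overhead: ×1.07. → 156533.0 Mb.
At 300 Mbps: 156533.0 / 300 = 521.8 s ≈ 8.7 minutes.

9 minutes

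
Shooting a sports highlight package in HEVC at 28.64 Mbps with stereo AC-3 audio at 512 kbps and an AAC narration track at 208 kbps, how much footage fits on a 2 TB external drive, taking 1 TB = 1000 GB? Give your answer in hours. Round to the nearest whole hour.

Audio total: 512 + 208 = 720 kbps = 0.720 Mbps.
Total bitrate: 28.64 + 0.720 = 29.360 Mbps.
Capacity: 2 TB = 16,000,000 Mb.
Recording time: 16,000,000 / 29.360 = 544,959 s ≈ 151 hours.

151 hours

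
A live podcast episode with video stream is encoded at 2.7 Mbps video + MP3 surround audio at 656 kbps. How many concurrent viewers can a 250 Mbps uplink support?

Audio: 656 kbps = 0.656 Mbps.
Per-viewer media rate: 3.356 Mbps.
250 Mbps = 250.0 Mbps; 250.0 / 3.356 = 74.49 → 74 viewers.

74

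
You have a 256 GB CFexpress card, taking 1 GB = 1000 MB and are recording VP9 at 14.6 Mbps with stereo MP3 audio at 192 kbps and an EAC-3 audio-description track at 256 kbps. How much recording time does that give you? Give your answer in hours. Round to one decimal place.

Audio total: 192 + 256 = 448 kbps = 0.448 Mbps.
Total bitrate: 14.6 + 0.448 = 15.048 Mbps.
Capacity: 256 GB = 2,048,000 Mb.
Recording time: 2,048,000 / 15.048 = 136,098 s ≈ 37.8 hours.

37.8 hours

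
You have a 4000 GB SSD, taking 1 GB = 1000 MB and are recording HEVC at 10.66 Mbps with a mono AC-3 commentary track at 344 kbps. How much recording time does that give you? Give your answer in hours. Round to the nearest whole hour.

Audio: 344 kbps = 0.344 Mbps.
Total bitrate: 10.66 + 0.344 = 11.004 Mbps.
Capacity: 4000 GB = 32,000,000 Mb.
Recording time: 32,000,000 / 11.004 = 2,908,033 s ≈ 808 hours.

808 hours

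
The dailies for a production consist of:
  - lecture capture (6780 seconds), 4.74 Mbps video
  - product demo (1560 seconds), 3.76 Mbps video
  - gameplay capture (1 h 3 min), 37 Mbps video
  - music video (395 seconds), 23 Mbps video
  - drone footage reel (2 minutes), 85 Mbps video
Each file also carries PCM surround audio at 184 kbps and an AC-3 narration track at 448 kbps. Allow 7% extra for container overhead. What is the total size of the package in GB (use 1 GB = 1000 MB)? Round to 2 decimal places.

27.44 GB

Audio total: 184 + 448 = 632 kbps = 0.632 Mbps.
lecture capture: 5.372 Mbps × 6780 s × 1.07 = 38971.7 Mb
product demo: 4.392 Mbps × 1560 s × 1.07 = 7331.1 Mb
gameplay capture: 37.632 Mbps × 3780 s × 1.07 = 152206.4 Mb
music video: 23.632 Mbps × 395 s × 1.07 = 9988.1 Mb
drone footage reel: 85.632 Mbps × 120 s × 1.07 = 10995.1 Mb
Total: 219492.4 Mb = 27436.6 MB.
= 27.44 GB.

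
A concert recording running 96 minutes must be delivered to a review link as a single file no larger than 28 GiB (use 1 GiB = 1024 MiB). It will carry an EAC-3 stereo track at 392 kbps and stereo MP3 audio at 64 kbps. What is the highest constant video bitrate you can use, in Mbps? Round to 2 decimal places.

Budget: 28 GiB = 240518.2 Mb.
96 min = 5760 s
Total bitrate budget: 240518.2 Mb / 5760 s = 41.757 Mbps.
Audio total: 392 + 64 = 456 kbps = 0.456 Mbps.
Video: 41.757 − 0.456 = 41.301 Mbps.

41.30 Mbps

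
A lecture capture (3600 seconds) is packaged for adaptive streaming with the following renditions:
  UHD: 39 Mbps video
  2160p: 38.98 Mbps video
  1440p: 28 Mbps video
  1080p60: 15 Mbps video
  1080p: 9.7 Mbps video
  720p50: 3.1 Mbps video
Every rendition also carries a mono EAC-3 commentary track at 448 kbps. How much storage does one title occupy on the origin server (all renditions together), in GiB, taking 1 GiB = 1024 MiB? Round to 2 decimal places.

Audio: 448 kbps = 0.448 Mbps.
Sum of rendition bitrates: (39+0.448) + (38.98+0.448) + (28+0.448) + (15+0.448) + (9.7+0.448) + (3.1+0.448) = 136.468 Mbps.
× 3600 s = 491,285 Mb = 61,411 MB = 57.19 GiB.

57.19 GiB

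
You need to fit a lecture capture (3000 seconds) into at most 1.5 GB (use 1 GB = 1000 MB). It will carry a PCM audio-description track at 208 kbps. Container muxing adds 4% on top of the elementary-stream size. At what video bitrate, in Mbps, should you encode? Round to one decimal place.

3.6 Mbps

Budget: 1.5 GB = 12000.0 Mb.
Stream payload after overhead: 12000.0 / 1.04 = 11538.5 Mb.
Total bitrate budget: 11538.5 Mb / 3000 s = 3.846 Mbps.
Audio: 208 kbps = 0.208 Mbps.
Video: 3.846 − 0.208 = 3.638 Mbps.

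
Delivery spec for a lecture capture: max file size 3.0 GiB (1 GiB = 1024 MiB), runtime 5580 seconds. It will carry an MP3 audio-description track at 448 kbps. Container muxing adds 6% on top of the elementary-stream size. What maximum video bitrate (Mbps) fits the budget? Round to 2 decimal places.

3.91 Mbps

Budget: 3.0 GiB = 25769.8 Mb.
Stream payload after overhead: 25769.8 / 1.06 = 24311.1 Mb.
Total bitrate budget: 24311.1 Mb / 5580 s = 4.357 Mbps.
Audio: 448 kbps = 0.448 Mbps.
Video: 4.357 − 0.448 = 3.909 Mbps.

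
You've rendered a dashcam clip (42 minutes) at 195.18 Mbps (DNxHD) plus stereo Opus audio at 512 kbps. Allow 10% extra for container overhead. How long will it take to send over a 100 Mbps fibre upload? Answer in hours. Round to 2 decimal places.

42 min = 2520 s
Audio: 512 kbps = 0.512 Mbps.
Total bitrate: 195.692 Mbps.
File: 195.692 Mbps × 2520 s = 493143.8 Mb.
With 10% container overhead: ×1.10. → 542458.2 Mb.
At 100 Mbps: 542458.2 / 100 = 5424.6 s ≈ 1.51 hours.

1.51 hours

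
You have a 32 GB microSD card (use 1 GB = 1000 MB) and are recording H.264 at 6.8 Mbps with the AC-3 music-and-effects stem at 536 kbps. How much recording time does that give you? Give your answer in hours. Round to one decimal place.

9.7 hours

Audio: 536 kbps = 0.536 Mbps.
Total bitrate: 6.8 + 0.536 = 7.336 Mbps.
Capacity: 32 GB = 256,000 Mb.
Recording time: 256,000 / 7.336 = 34,896 s ≈ 9.69 hours.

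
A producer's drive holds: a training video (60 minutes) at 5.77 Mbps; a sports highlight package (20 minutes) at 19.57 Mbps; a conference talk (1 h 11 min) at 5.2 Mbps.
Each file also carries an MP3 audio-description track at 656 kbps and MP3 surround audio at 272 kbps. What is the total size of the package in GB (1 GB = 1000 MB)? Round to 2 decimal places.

Audio total: 656 + 272 = 928 kbps = 0.928 Mbps.
training video: 6.698 Mbps × 3600 s = 24112.8 Mb
sports highlight package: 20.498 Mbps × 1200 s = 24597.6 Mb
conference talk: 6.128 Mbps × 4260 s = 26105.3 Mb
Total: 74815.7 Mb = 9352.0 MB.
= 9.352 GB.

9.35 GB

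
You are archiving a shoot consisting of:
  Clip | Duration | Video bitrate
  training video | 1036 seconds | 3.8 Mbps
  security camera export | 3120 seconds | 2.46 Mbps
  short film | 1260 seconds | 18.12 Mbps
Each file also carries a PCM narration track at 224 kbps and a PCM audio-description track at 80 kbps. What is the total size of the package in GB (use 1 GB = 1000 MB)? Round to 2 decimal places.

4.51 GB

Audio total: 224 + 80 = 304 kbps = 0.304 Mbps.
training video: 4.104 Mbps × 1036 s = 4251.7 Mb
security camera export: 2.764 Mbps × 3120 s = 8623.7 Mb
short film: 18.424 Mbps × 1260 s = 23214.2 Mb
Total: 36089.7 Mb = 4511.2 MB.
= 4.511 GB.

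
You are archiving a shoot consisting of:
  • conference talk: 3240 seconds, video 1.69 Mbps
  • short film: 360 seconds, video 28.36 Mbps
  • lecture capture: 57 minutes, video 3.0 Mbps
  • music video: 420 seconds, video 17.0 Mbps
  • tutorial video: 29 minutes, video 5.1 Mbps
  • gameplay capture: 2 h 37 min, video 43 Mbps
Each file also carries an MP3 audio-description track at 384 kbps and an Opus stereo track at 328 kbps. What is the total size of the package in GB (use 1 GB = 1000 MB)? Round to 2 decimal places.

Audio total: 384 + 328 = 712 kbps = 0.712 Mbps.
conference talk: 2.402 Mbps × 3240 s = 7782.5 Mb
short film: 29.072 Mbps × 360 s = 10465.9 Mb
lecture capture: 3.712 Mbps × 3420 s = 12695.0 Mb
music video: 17.712 Mbps × 420 s = 7439.0 Mb
tutorial video: 5.812 Mbps × 1740 s = 10112.9 Mb
gameplay capture: 43.712 Mbps × 9420 s = 411767.0 Mb
Total: 460262.4 Mb = 57532.8 MB.
= 57.53 GB.

57.53 GB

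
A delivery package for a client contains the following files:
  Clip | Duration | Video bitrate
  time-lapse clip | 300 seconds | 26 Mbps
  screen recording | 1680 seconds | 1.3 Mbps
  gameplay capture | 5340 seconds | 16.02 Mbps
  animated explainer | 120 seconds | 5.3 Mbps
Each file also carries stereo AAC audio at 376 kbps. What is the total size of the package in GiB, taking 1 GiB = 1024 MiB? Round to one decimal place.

Audio: 376 kbps = 0.376 Mbps.
time-lapse clip: 26.376 Mbps × 300 s = 7912.8 Mb
screen recording: 1.676 Mbps × 1680 s = 2815.7 Mb
gameplay capture: 16.396 Mbps × 5340 s = 87554.6 Mb
animated explainer: 5.676 Mbps × 120 s = 681.1 Mb
Total: 98964.2 Mb = 12370.5 MB.
= 11.52 GiB.

11.5 GiB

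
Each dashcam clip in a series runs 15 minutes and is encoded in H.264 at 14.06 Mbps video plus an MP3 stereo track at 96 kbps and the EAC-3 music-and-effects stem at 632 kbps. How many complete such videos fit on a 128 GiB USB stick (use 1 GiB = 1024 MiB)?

82

15 min = 900 s
Audio total: 96 + 632 = 728 kbps = 0.728 Mbps.
Total bitrate: 14.788 Mbps.
Per item: 14.788 Mbps × 900 s = 13,309 Mb = 1,664 MB.
Capacity: 128 GiB = 1,099,512 Mb; 82.61 items → 82 complete.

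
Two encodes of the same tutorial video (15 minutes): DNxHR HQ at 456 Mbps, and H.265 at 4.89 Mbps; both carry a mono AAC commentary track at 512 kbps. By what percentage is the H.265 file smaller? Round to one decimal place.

15 min = 900 s
Audio: 512 kbps = 0.512 Mbps.
DNxHR HQ: 456.512 Mbps × 900 s = 410860.8 Mb = 51.358 GB.
H.265: 5.402 Mbps × 900 s = 4861.8 Mb = 0.608 GB.
Reduction: (1 − 0.608/51.358) × 100 = 98.82%.

98.8%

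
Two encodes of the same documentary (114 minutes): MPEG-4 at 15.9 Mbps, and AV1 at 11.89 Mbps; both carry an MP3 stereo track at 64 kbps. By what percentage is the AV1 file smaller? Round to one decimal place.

114 min = 6840 s
Audio: 64 kbps = 0.064 Mbps.
MPEG-4: 15.964 Mbps × 6840 s = 109193.8 Mb = 13.649 GB.
AV1: 11.954 Mbps × 6840 s = 81765.4 Mb = 10.221 GB.
Reduction: (1 − 10.221/13.649) × 100 = 25.12%.

25.1%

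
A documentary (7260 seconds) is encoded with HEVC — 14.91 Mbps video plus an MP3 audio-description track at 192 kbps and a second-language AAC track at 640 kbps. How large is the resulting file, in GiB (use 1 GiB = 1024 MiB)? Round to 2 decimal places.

13.30 GiB

Audio total: 192 + 640 = 832 kbps = 0.832 Mbps.
Total bitrate: 14.91 + 0.832 = 15.742 Mbps.
Stream data: 15.742 Mbps × 7260 s = 114286.9 Mb.
114,287 Mb = 14,285,865,000 bytes ÷ 1,073,741,824 = 13.30 GiB.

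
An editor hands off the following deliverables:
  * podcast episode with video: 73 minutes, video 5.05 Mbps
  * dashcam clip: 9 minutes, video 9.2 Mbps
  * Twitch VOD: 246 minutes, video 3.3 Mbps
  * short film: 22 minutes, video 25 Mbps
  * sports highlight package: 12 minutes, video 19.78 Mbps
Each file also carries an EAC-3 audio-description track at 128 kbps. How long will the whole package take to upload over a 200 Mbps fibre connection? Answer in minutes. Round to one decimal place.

10.5 minutes

Audio: 128 kbps = 0.128 Mbps.
podcast episode with video: 5.178 Mbps × 4380 s = 22679.6 Mb
dashcam clip: 9.328 Mbps × 540 s = 5037.1 Mb
Twitch VOD: 3.428 Mbps × 14760 s = 50597.3 Mb
short film: 25.128 Mbps × 1320 s = 33169.0 Mb
sports highlight package: 19.908 Mbps × 720 s = 14333.8 Mb
Total: 125816.8 Mb = 15727.1 MB.
At 200 Mbps: 125816.8 / 200 = 629 s ≈ 10.5 minutes.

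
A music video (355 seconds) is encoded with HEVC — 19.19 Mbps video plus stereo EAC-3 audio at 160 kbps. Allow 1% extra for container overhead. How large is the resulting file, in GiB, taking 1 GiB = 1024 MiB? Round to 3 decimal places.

Audio: 160 kbps = 0.160 Mbps.
Total bitrate: 19.19 + 0.160 = 19.350 Mbps.
Stream data: 19.350 Mbps × 355 s = 6869.2 Mb.
With 1% container overhead: ×1.01.
6,938 Mb = 867,242,812 bytes ÷ 1,073,741,824 = 0.8077 GiB.

0.808 GiB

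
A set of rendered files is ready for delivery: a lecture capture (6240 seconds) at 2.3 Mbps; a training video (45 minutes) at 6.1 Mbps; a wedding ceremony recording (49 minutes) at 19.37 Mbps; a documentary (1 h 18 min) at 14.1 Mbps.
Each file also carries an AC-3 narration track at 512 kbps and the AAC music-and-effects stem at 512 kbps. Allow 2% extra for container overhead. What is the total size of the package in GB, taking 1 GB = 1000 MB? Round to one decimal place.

Audio total: 512 + 512 = 1024 kbps = 1.024 Mbps.
lecture capture: 3.324 Mbps × 6240 s × 1.02 = 21156.6 Mb
training video: 7.124 Mbps × 2700 s × 1.02 = 19619.5 Mb
wedding ceremony recording: 20.394 Mbps × 2940 s × 1.02 = 61157.5 Mb
documentary: 15.124 Mbps × 4680 s × 1.02 = 72195.9 Mb
Total: 174129.5 Mb = 21766.2 MB.
= 21.77 GB.

21.8 GB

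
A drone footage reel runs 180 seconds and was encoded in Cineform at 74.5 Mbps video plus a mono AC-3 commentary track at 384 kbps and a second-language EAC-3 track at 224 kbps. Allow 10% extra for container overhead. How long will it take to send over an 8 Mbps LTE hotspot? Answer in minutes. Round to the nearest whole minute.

Audio total: 384 + 224 = 608 kbps = 0.608 Mbps.
Total bitrate: 75.108 Mbps.
File: 75.108 Mbps × 180 s = 13519.4 Mb.
With 10% container overhead: ×1.10. → 14871.4 Mb.
At 8 Mbps: 14871.4 / 8 = 1858.9 s ≈ 31 minutes.

31 minutes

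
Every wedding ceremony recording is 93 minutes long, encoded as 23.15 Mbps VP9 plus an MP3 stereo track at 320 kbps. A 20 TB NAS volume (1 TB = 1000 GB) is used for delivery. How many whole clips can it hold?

1221

93 min = 5580 s
Audio: 320 kbps = 0.320 Mbps.
Total bitrate: 23.470 Mbps.
Per item: 23.470 Mbps × 5580 s = 130,963 Mb = 16,370 MB.
Capacity: 20 TB = 160,000,000 Mb; 1221.72 items → 1221 complete.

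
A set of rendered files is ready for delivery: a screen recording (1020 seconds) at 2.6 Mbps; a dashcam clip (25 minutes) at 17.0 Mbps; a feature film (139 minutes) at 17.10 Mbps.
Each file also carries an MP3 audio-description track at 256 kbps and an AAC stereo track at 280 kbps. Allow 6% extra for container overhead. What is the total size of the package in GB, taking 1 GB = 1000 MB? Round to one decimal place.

Audio total: 256 + 280 = 536 kbps = 0.536 Mbps.
screen recording: 3.136 Mbps × 1020 s × 1.06 = 3390.6 Mb
dashcam clip: 17.536 Mbps × 1500 s × 1.06 = 27882.2 Mb
feature film: 17.636 Mbps × 8340 s × 1.06 = 155909.3 Mb
Total: 187182.2 Mb = 23397.8 MB.
= 23.40 GB.

23.4 GB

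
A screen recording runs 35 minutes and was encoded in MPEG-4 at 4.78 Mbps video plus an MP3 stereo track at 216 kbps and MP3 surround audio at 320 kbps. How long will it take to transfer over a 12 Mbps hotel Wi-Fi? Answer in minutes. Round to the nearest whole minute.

16 minutes

35 min = 2100 s
Audio total: 216 + 320 = 536 kbps = 0.536 Mbps.
Total bitrate: 5.316 Mbps.
File: 5.316 Mbps × 2100 s = 11163.6 Mb.
At 12 Mbps: 11163.6 / 12 = 930.3 s ≈ 15.5 minutes.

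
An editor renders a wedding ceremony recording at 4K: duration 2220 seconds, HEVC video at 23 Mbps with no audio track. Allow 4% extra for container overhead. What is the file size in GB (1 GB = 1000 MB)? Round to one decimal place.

6.6 GB

Total bitrate: 23 Mbps.
Stream data: 23.000 Mbps × 2220 s = 51060.0 Mb.
With 4% container overhead: ×1.04.
53,102 Mb ÷ 8 = 6,638 MB → 6.638 GB.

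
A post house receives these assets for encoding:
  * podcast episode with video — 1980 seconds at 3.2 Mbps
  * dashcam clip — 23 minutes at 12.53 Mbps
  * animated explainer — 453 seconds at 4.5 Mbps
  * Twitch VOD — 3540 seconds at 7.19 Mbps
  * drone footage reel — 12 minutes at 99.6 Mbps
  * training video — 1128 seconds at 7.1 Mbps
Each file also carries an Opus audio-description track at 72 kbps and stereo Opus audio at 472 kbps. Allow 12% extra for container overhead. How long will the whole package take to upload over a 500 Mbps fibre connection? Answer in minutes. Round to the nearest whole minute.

5 minutes

Audio total: 72 + 472 = 544 kbps = 0.544 Mbps.
podcast episode with video: 3.744 Mbps × 1980 s × 1.12 = 8302.7 Mb
dashcam clip: 13.074 Mbps × 1380 s × 1.12 = 20207.2 Mb
animated explainer: 5.044 Mbps × 453 s × 1.12 = 2559.1 Mb
Twitch VOD: 7.734 Mbps × 3540 s × 1.12 = 30663.8 Mb
drone footage reel: 100.144 Mbps × 720 s × 1.12 = 80756.1 Mb
training video: 7.644 Mbps × 1128 s × 1.12 = 9657.1 Mb
Total: 152146.0 Mb = 19018.3 MB.
At 500 Mbps: 152146.0 / 500 = 304 s ≈ 5.07 minutes.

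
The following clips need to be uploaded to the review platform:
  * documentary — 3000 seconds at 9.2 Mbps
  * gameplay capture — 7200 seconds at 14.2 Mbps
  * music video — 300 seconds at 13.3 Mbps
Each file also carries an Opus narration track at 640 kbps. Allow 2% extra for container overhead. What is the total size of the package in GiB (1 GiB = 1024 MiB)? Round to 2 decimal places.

16.69 GiB

Audio: 640 kbps = 0.640 Mbps.
documentary: 9.840 Mbps × 3000 s × 1.02 = 30110.4 Mb
gameplay capture: 14.840 Mbps × 7200 s × 1.02 = 108985.0 Mb
music video: 13.940 Mbps × 300 s × 1.02 = 4265.6 Mb
Total: 143361.0 Mb = 17920.1 MB.
= 16.69 GiB.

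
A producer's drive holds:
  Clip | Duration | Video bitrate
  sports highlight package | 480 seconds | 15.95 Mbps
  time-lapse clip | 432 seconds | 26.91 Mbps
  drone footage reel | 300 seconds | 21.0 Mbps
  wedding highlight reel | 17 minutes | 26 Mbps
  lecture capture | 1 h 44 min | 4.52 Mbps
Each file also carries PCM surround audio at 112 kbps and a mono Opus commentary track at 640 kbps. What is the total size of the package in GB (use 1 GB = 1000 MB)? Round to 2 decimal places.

Audio total: 112 + 640 = 752 kbps = 0.752 Mbps.
sports highlight package: 16.702 Mbps × 480 s = 8017.0 Mb
time-lapse clip: 27.662 Mbps × 432 s = 11950.0 Mb
drone footage reel: 21.752 Mbps × 300 s = 6525.6 Mb
wedding highlight reel: 26.752 Mbps × 1020 s = 27287.0 Mb
lecture capture: 5.272 Mbps × 6240 s = 32897.3 Mb
Total: 86676.9 Mb = 10834.6 MB.
= 10.83 GB.

10.83 GB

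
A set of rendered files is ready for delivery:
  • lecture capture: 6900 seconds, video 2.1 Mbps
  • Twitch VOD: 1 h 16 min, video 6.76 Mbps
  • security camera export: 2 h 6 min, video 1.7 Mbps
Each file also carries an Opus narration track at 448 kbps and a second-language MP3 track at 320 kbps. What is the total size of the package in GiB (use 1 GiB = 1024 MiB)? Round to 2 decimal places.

8.47 GiB

Audio total: 448 + 320 = 768 kbps = 0.768 Mbps.
lecture capture: 2.868 Mbps × 6900 s = 19789.2 Mb
Twitch VOD: 7.528 Mbps × 4560 s = 34327.7 Mb
security camera export: 2.468 Mbps × 7560 s = 18658.1 Mb
Total: 72775.0 Mb = 9096.9 MB.
= 8.472 GiB.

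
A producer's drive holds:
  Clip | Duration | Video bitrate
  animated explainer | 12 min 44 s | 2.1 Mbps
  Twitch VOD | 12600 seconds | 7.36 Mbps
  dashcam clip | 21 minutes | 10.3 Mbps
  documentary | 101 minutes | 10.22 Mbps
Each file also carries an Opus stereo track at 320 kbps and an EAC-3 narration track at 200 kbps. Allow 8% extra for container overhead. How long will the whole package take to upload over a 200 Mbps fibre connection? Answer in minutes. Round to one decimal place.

Audio total: 320 + 200 = 520 kbps = 0.520 Mbps.
animated explainer: 2.620 Mbps × 764 s × 1.08 = 2161.8 Mb
Twitch VOD: 7.880 Mbps × 12600 s × 1.08 = 107231.0 Mb
dashcam clip: 10.820 Mbps × 1260 s × 1.08 = 14723.9 Mb
documentary: 10.740 Mbps × 6060 s × 1.08 = 70291.2 Mb
Total: 194407.9 Mb = 24301.0 MB.
At 200 Mbps: 194407.9 / 200 = 972 s ≈ 16.2 minutes.

16.2 minutes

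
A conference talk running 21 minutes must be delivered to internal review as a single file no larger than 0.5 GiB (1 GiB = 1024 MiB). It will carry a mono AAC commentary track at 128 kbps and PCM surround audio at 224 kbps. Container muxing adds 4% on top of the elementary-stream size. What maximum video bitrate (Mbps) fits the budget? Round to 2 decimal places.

2.93 Mbps

Budget: 0.5 GiB = 4295.0 Mb.
Stream payload after overhead: 4295.0 / 1.04 = 4129.8 Mb.
21 min = 1260 s
Total bitrate budget: 4129.8 Mb / 1260 s = 3.278 Mbps.
Audio total: 128 + 224 = 352 kbps = 0.352 Mbps.
Video: 3.278 − 0.352 = 2.926 Mbps.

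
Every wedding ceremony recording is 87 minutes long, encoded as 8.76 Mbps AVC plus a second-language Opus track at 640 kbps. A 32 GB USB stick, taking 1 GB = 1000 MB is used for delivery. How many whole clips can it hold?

87 min = 5220 s
Audio: 640 kbps = 0.640 Mbps.
Total bitrate: 9.400 Mbps.
Per item: 9.400 Mbps × 5220 s = 49,068 Mb = 6,134 MB.
Capacity: 32 GB = 256,000 Mb; 5.22 items → 5 complete.

5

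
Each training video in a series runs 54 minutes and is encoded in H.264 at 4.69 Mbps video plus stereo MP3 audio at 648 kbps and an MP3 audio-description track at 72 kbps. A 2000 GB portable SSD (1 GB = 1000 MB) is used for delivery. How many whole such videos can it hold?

912

54 min = 3240 s
Audio total: 648 + 72 = 720 kbps = 0.720 Mbps.
Total bitrate: 5.410 Mbps.
Per item: 5.410 Mbps × 3240 s = 17,528 Mb = 2,191 MB.
Capacity: 2000 GB = 16,000,000 Mb; 912.80 items → 912 complete.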